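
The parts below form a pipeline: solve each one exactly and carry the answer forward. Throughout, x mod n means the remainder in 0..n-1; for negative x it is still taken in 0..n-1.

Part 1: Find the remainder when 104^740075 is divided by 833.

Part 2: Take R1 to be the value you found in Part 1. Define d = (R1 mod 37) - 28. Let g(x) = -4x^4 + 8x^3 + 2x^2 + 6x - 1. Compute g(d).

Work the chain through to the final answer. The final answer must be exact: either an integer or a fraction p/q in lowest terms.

Part 1: squarings mod 833: 104^1=104, 104^2=820, 104^4=169, 104^8=239, 104^16=477, 104^32=120, 104^64=239, 104^128=477, 104^256=120, 104^512=239, 104^1024=477, 104^2048=120, 104^4096=239, 104^8192=477, 104^16384=120, 104^32768=239, 104^65536=477, 104^131072=120, 104^262144=239, 104^524288=477; 104^740075 = 104^1 * 104^2 * 104^8 * 104^32 * 104^64 * 104^128 * 104^512 * 104^2048 * 104^16384 * 104^65536 * 104^131072 * 104^524288 = 195 (mod 833); answer 195
Part 2: R1 = 195; d = -18; -4*(-18)^4 + 8*(-18)^3 + 2*(-18)^2 + 6*(-18)^1 - 1 = (-419904) + (-46656) + (648) + (-108) + (-1) = -466021; answer -466021

-466021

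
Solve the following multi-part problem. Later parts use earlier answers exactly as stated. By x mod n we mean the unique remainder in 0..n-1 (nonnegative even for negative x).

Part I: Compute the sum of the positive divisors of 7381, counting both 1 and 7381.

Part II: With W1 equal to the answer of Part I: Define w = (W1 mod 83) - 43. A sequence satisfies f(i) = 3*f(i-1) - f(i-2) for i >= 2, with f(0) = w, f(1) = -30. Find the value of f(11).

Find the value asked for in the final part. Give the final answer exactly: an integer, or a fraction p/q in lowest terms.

Part I: 7381 = 11^2 * 61; sigma = (1 + 11 + 121) * (1 + 61) = 133 * 62 = 8246; answer 8246
Part II: W1 = 8246; w = -14; f(2) = 3*(-30) - 1*(-14) = -76; iterating: f(2)=-76, f(3)=-198, f(4)=-518, f(5)=-1356, f(6)=-3550, f(7)=-9294, f(8)=-24332, f(9)=-63702, f(10)=-166774, f(11)=-436620; answer -436620

-436620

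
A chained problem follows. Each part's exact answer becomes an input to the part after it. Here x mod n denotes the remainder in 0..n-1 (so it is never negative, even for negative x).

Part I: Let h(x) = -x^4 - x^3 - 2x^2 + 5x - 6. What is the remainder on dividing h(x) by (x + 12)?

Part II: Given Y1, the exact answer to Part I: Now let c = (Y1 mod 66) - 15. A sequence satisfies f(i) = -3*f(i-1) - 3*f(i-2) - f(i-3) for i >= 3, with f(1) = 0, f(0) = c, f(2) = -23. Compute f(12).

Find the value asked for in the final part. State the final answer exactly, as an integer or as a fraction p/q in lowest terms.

Part I: remainder = value at the root: -1*(-12)^4 - 1*(-12)^3 - 2*(-12)^2 + 5*(-12)^1 - 6 = (-20736) + (1728) + (-288) + (-60) + (-6) = -19362; answer -19362
Part II: Y1 = -19362; c = 27; f(3) = -3*(-23) - 3*(0) - 1*(27) = 42; iterating: f(3)=42, f(4)=-57, f(5)=68, f(6)=-75, f(7)=78, f(8)=-77, f(9)=72, f(10)=-63, f(11)=50, f(12)=-33; answer -33

-33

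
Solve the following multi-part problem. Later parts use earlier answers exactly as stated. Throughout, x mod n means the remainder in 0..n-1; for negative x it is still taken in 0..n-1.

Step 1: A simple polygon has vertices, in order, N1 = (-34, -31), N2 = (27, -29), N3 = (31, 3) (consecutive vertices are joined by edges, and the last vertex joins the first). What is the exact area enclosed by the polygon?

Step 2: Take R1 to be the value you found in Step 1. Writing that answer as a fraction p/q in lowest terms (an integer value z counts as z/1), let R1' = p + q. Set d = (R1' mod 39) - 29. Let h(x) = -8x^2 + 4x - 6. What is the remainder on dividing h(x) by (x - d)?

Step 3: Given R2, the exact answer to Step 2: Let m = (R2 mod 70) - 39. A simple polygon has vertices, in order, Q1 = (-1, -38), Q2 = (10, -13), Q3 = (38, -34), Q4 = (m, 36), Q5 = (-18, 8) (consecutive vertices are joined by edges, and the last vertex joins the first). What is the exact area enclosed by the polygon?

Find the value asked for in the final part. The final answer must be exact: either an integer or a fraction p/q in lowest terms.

Step 1: cross terms: (-34*-29 - 27*-31)=1823, (27*3 - 31*-29)=980, (31*-31 - -34*3)=-859; twice the area = |1944| = 1944; area = 972; answer 972
Step 2: R1 = 972; threaded value p + q = 973; d = 8; remainder = value at the root: -8*(8)^2 + 4*(8)^1 - 6 = (-512) + (32) + (-6) = -486; answer -486
Step 3: R2 = -486; m = -35; cross terms: (-1*-13 - 10*-38)=393, (10*-34 - 38*-13)=154, (38*36 - -35*-34)=178, (-35*8 - -18*36)=368, (-18*-38 - -1*8)=692; twice the area = |1785| = 1785; area = 1785/2; answer 1785/2

1785/2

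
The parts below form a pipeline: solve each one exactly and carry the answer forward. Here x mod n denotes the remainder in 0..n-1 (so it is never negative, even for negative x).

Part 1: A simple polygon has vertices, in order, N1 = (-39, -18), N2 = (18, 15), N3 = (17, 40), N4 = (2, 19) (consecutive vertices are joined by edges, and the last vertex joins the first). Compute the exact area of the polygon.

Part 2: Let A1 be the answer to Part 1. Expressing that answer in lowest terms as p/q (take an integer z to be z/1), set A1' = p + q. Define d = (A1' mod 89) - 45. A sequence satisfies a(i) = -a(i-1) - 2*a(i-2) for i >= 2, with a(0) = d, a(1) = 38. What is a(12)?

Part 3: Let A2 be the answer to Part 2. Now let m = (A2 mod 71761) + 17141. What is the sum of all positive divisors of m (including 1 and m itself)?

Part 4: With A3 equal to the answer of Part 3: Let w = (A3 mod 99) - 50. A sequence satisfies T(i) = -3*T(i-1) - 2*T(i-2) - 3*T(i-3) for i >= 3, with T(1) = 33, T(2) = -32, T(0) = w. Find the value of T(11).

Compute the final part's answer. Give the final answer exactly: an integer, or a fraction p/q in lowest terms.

-204315

Part 1: cross terms: (-39*15 - 18*-18)=-261, (18*40 - 17*15)=465, (17*19 - 2*40)=243, (2*-18 - -39*19)=705; twice the area = |1152| = 1152; area = 576; answer 576
Part 2: A1 = 576; threaded value p + q = 577; d = -2; a(2) = -1*(38) - 2*(-2) = -34; iterating: a(2)=-34, a(3)=-42, a(4)=110, a(5)=-26, a(6)=-194, a(7)=246, a(8)=142, a(9)=-634, a(10)=350, a(11)=918, a(12)=-1618; answer -1618
Part 3: A2 = -1618; m = 87284; 87284 = 2^2 * 21821; sigma = (1 + 2 + 4) * (1 + 21821) = 7 * 21822 = 152754; answer 152754
Part 4: A3 = 152754; w = 46; T(3) = -3*(-32) - 2*(33) - 3*(46) = -108; iterating: T(3)=-108, T(4)=289, T(5)=-555, T(6)=1411, T(7)=-3990, T(8)=10813, T(9)=-28692, T(10)=76420, T(11)=-204315; answer -204315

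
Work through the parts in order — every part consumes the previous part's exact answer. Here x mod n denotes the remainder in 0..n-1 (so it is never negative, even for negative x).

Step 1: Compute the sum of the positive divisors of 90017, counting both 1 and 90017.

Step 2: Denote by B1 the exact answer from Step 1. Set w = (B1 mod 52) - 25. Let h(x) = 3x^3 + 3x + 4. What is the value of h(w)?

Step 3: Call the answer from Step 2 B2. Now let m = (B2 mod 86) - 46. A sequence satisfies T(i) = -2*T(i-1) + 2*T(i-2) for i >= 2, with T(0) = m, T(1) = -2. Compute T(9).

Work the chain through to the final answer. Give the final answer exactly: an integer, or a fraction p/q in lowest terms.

Step 1: 90017 is prime, so its only divisors are 1 and 90017; sigma = 1 + 90017 = 90018; answer 90018
Step 2: B1 = 90018; w = -19; 3*(-19)^3 + 3*(-19)^1 + 4 = (-20577) + (-57) + (4) = -20630; answer -20630
Step 3: B2 = -20630; m = -36; T(2) = -2*(-2) + 2*(-36) = -68; iterating: T(2)=-68, T(3)=132, T(4)=-400, T(5)=1064, T(6)=-2928, T(7)=7984, T(8)=-21824, T(9)=59616; answer 59616

59616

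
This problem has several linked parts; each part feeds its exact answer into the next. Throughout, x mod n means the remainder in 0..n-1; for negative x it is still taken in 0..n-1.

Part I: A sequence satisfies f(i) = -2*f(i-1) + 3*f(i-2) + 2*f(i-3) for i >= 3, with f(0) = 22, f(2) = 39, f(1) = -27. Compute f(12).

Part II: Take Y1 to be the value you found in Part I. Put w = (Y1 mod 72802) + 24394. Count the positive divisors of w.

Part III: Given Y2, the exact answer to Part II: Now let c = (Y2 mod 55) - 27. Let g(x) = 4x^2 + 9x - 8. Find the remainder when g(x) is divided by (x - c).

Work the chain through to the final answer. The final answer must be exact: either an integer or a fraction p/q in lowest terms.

Part I: f(3) = -2*(39) + 3*(-27) + 2*(22) = -115; iterating: f(3)=-115, f(4)=293, f(5)=-853, f(6)=2355, f(7)=-6683, f(8)=18725, f(9)=-52789, f(10)=148387, f(11)=-417691, f(12)=1174965; answer 1174965
Part II: Y1 = 1174965; w = 34527; 34527 = 3 * 17 * 677; number of divisors = (1+1) * (1+1) * (1+1) = 8; answer 8
Part III: Y2 = 8; c = -19; remainder = value at the root: 4*(-19)^2 + 9*(-19)^1 - 8 = (1444) + (-171) + (-8) = 1265; answer 1265

1265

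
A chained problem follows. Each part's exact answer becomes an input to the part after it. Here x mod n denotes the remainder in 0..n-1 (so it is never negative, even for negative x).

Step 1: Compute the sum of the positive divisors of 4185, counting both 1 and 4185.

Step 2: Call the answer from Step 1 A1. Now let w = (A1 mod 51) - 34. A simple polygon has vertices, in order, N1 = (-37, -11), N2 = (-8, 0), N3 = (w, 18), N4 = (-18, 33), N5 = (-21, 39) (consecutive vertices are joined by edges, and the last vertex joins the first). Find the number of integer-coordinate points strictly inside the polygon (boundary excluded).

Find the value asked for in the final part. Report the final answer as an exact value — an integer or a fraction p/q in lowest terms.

809

Step 1: 4185 = 3^3 * 5 * 31; sigma = (1 + 3 + 9 + 27) * (1 + 5) * (1 + 31) = 40 * 6 * 32 = 7680; answer 7680
Step 2: A1 = 7680; w = -4; cross terms: (-37*0 - -8*-11)=-88, (-8*18 - -4*0)=-144, (-4*33 - -18*18)=192, (-18*39 - -21*33)=-9, (-21*-11 - -37*39)=1674; twice the area = |1625| = 1625; area = 1625/2; boundary points = 1 + 2 + 1 + 3 + 2 = 9; strictly interior points = area - boundary/2 + 1 = 809; answer 809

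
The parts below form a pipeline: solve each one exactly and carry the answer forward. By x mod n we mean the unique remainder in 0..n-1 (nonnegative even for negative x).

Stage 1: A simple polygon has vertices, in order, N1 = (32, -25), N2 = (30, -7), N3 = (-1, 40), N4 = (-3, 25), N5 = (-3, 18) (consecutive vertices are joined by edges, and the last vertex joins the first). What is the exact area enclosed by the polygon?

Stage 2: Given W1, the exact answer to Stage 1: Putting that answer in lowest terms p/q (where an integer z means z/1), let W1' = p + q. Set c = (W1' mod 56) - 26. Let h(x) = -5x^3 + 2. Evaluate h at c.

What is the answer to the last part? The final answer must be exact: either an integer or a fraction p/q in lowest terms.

Stage 1: cross terms: (32*-7 - 30*-25)=526, (30*40 - -1*-7)=1193, (-1*25 - -3*40)=95, (-3*18 - -3*25)=21, (-3*-25 - 32*18)=-501; twice the area = |1334| = 1334; area = 667; answer 667
Stage 2: W1 = 667; threaded value p + q = 668; c = 26; -5*(26)^3 + 2 = (-87880) + (2) = -87878; answer -87878

-87878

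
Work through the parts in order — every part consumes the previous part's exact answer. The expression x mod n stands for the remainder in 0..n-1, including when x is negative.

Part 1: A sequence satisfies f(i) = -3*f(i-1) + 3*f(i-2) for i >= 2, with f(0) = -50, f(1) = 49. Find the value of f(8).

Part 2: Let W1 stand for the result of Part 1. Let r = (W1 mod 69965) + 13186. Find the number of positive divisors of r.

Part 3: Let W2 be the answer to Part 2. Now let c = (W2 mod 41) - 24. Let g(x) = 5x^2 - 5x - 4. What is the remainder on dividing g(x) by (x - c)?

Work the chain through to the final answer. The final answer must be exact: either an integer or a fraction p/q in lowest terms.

2096

Part 1: f(2) = -3*(49) + 3*(-50) = -297; iterating: f(2)=-297, f(3)=1038, f(4)=-4005, f(5)=15129, f(6)=-57402, f(7)=217593, f(8)=-824985; answer -824985
Part 2: W1 = -824985; r = 27781; 27781 = 13 * 2137; number of divisors = (1+1) * (1+1) = 4; answer 4
Part 3: W2 = 4; c = -20; remainder = value at the root: 5*(-20)^2 - 5*(-20)^1 - 4 = (2000) + (100) + (-4) = 2096; answer 2096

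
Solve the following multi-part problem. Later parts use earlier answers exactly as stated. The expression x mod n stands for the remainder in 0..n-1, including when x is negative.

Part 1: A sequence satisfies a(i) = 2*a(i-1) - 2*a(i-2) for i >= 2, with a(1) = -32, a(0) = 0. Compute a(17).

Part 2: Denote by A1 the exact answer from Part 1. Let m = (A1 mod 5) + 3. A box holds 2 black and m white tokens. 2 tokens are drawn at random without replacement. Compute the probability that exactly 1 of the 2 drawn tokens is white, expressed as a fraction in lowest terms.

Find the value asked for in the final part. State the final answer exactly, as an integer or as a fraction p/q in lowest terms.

3/7

Part 1: a(2) = 2*(-32) - 2*(0) = -64; iterating: a(2)=-64, a(3)=-64, a(4)=0, a(5)=128, a(6)=256, a(7)=256, a(8)=0, a(9)=-512, a(10)=-1024, a(11)=-1024, a(12)=0, a(13)=2048, a(14)=4096, a(15)=4096, a(16)=0, a(17)=-8192; answer -8192
Part 2: A1 = -8192; m = 6; total draws C(8,2) = 28; favorable C(6,1)*C(2,1) = 12; P = 3/7; answer 3/7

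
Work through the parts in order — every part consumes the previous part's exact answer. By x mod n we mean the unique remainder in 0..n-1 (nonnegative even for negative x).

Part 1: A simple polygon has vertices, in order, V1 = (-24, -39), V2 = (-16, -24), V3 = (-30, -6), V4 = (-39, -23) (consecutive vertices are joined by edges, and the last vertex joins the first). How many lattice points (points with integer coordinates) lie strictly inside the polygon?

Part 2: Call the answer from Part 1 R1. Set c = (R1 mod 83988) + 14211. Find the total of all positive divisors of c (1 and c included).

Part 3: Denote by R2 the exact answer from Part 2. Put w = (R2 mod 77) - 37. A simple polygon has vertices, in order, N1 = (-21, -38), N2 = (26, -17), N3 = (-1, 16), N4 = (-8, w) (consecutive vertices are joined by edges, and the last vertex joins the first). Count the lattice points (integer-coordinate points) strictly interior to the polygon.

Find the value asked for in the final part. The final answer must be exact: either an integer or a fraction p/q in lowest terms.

926

Part 1: cross terms: (-24*-24 - -16*-39)=-48, (-16*-6 - -30*-24)=-624, (-30*-23 - -39*-6)=456, (-39*-39 - -24*-23)=969; twice the area = |753| = 753; area = 753/2; boundary points = 1 + 2 + 1 + 1 = 5; strictly interior points = area - boundary/2 + 1 = 375; answer 375
Part 2: R1 = 375; c = 14586; 14586 = 2 * 3 * 11 * 13 * 17; sigma = (1 + 2) * (1 + 3) * (1 + 11) * (1 + 13) * (1 + 17) = 3 * 4 * 12 * 14 * 18 = 36288; answer 36288
Part 3: R2 = 36288; w = -16; cross terms: (-21*-17 - 26*-38)=1345, (26*16 - -1*-17)=399, (-1*-16 - -8*16)=144, (-8*-38 - -21*-16)=-32; twice the area = |1856| = 1856; area = 928; boundary points = 1 + 3 + 1 + 1 = 6; strictly interior points = area - boundary/2 + 1 = 926; answer 926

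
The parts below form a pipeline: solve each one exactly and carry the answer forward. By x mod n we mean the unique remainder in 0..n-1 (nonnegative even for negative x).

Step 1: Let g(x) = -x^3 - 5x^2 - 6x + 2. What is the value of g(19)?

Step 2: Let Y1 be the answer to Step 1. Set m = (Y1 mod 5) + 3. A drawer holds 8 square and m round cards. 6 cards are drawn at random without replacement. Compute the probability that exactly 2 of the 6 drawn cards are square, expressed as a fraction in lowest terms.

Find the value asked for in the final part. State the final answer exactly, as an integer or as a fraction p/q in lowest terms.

Step 1: -1*(19)^3 - 5*(19)^2 - 6*(19)^1 + 2 = (-6859) + (-1805) + (-114) + (2) = -8776; answer -8776
Step 2: Y1 = -8776; m = 7; total draws C(15,6) = 5005; favorable C(8,2)*C(7,4) = 980; P = 28/143; answer 28/143

28/143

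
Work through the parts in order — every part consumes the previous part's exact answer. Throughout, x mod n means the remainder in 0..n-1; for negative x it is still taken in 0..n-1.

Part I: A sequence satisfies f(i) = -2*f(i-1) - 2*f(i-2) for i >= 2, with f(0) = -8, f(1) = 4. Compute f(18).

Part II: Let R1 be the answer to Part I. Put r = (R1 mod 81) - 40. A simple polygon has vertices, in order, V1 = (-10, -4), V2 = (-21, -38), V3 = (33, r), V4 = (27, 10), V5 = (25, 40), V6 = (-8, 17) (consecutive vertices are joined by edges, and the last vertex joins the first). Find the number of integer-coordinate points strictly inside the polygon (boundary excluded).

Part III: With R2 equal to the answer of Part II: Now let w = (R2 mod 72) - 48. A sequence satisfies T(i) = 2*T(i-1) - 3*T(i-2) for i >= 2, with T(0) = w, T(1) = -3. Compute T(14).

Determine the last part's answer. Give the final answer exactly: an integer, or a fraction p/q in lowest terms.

Part I: f(2) = -2*(4) - 2*(-8) = 8; iterating: f(2)=8, f(3)=-24, f(4)=32, f(5)=-16, f(6)=-32, f(7)=96, f(8)=-128, f(9)=64, f(10)=128, f(11)=-384, f(12)=512, f(13)=-256, f(14)=-512, f(15)=1536, f(16)=-2048, f(17)=1024, f(18)=2048; answer 2048
Part II: R1 = 2048; r = -17; cross terms: (-10*-38 - -21*-4)=296, (-21*-17 - 33*-38)=1611, (33*10 - 27*-17)=789, (27*40 - 25*10)=830, (25*17 - -8*40)=745, (-8*-4 - -10*17)=202; twice the area = |4473| = 4473; area = 4473/2; boundary points = 1 + 3 + 3 + 2 + 1 + 1 = 11; strictly interior points = area - boundary/2 + 1 = 2232; answer 2232
Part III: R2 = 2232; w = -48; T(2) = 2*(-3) - 3*(-48) = 138; iterating: T(2)=138, T(3)=285, T(4)=156, T(5)=-543, T(6)=-1554, T(7)=-1479, T(8)=1704, T(9)=7845, T(10)=10578, T(11)=-2379, T(12)=-36492, T(13)=-65847, T(14)=-22218; answer -22218

-22218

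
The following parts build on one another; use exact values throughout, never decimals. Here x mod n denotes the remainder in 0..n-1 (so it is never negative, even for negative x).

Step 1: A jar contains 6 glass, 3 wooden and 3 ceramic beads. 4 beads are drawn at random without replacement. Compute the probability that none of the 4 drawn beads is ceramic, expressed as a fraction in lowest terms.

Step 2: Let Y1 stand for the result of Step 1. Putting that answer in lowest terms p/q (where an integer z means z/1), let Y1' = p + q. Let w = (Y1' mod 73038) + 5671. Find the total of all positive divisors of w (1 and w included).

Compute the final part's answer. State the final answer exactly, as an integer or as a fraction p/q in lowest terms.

14112

Step 1: total draws C(12,4) = 495; favorable C(9,4) = 126; P = 14/55; answer 14/55
Step 2: Y1 = 14/55; threaded value p + q = 69; w = 5740; 5740 = 2^2 * 5 * 7 * 41; sigma = (1 + 2 + 4) * (1 + 5) * (1 + 7) * (1 + 41) = 7 * 6 * 8 * 42 = 14112; answer 14112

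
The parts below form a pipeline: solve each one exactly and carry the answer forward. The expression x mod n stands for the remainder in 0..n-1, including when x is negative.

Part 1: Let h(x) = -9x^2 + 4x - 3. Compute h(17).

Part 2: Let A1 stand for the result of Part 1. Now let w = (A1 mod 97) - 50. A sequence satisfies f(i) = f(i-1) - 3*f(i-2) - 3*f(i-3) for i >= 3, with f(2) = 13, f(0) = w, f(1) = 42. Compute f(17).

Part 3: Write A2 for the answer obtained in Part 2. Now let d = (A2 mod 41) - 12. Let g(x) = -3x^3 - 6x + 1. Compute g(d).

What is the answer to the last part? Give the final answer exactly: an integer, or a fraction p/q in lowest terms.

-8

Part 1: -9*(17)^2 + 4*(17)^1 - 3 = (-2601) + (68) + (-3) = -2536; answer -2536
Part 2: A1 = -2536; w = 33; f(3) = 1*(13) - 3*(42) - 3*(33) = -212; iterating: f(3)=-212, f(4)=-377, f(5)=220, f(6)=1987, f(7)=2458, f(8)=-4163, f(9)=-17498, f(10)=-12383, f(11)=52600, f(12)=142243, f(13)=21592, f(14)=-562937, f(15)=-1054442, f(16)=569593, f(17)=5421730; answer 5421730
Part 3: A2 = 5421730; d = 1; -3*(1)^3 - 6*(1)^1 + 1 = (-3) + (-6) + (1) = -8; answer -8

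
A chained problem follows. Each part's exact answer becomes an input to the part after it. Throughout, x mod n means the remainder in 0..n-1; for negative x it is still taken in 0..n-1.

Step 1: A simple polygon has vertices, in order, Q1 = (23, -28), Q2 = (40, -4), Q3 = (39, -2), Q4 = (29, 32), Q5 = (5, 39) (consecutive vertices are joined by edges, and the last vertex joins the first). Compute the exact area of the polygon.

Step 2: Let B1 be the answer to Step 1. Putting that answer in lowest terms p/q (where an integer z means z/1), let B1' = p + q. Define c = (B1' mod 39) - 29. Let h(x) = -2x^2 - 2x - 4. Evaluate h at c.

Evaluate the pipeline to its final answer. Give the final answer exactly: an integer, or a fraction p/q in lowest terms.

Step 1: cross terms: (23*-4 - 40*-28)=1028, (40*-2 - 39*-4)=76, (39*32 - 29*-2)=1306, (29*39 - 5*32)=971, (5*-28 - 23*39)=-1037; twice the area = |2344| = 2344; area = 1172; answer 1172
Step 2: B1 = 1172; threaded value p + q = 1173; c = -26; -2*(-26)^2 - 2*(-26)^1 - 4 = (-1352) + (52) + (-4) = -1304; answer -1304

-1304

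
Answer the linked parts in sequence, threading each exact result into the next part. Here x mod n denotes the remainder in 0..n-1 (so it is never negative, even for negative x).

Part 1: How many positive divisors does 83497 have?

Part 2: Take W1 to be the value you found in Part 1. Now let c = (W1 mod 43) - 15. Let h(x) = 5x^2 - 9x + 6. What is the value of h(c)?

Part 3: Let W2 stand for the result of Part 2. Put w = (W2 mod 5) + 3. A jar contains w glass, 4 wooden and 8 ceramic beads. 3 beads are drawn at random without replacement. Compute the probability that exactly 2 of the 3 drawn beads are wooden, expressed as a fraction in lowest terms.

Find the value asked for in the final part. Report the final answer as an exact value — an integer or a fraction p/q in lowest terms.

7/68

Part 1: 83497 is prime, so its only divisors are 1 and 83497; count = 2; answer 2
Part 2: W1 = 2; c = -13; 5*(-13)^2 - 9*(-13)^1 + 6 = (845) + (117) + (6) = 968; answer 968
Part 3: W2 = 968; w = 6; total draws C(18,3) = 816; favorable C(4,2)*C(14,1) = 84; P = 7/68; answer 7/68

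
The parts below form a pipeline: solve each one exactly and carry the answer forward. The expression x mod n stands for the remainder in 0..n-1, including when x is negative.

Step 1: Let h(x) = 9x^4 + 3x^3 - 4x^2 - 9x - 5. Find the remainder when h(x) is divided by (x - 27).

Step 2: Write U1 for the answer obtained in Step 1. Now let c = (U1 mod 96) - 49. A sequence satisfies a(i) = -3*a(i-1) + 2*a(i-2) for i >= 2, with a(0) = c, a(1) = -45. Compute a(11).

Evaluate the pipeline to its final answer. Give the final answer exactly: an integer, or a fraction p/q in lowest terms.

-16110189

Step 1: remainder = value at the root: 9*(27)^4 + 3*(27)^3 - 4*(27)^2 - 9*(27)^1 - 5 = (4782969) + (59049) + (-2916) + (-243) + (-5) = 4838854; answer 4838854
Step 2: U1 = 4838854; c = 21; a(2) = -3*(-45) + 2*(21) = 177; iterating: a(2)=177, a(3)=-621, a(4)=2217, a(5)=-7893, a(6)=28113, a(7)=-100125, a(8)=356601, a(9)=-1270053, a(10)=4523361, a(11)=-16110189; answer -16110189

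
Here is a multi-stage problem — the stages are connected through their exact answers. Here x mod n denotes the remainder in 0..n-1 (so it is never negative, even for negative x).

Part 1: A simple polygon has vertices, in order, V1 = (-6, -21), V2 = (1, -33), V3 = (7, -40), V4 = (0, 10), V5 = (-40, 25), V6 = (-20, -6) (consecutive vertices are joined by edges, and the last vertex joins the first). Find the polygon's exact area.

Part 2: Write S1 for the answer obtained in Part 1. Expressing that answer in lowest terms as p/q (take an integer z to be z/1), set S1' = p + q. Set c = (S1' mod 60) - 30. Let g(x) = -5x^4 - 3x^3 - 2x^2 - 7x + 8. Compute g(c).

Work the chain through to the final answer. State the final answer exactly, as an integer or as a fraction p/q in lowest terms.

-149817

Part 1: cross terms: (-6*-33 - 1*-21)=219, (1*-40 - 7*-33)=191, (7*10 - 0*-40)=70, (0*25 - -40*10)=400, (-40*-6 - -20*25)=740, (-20*-21 - -6*-6)=384; twice the area = |2004| = 2004; area = 1002; answer 1002
Part 2: S1 = 1002; threaded value p + q = 1003; c = 13; -5*(13)^4 - 3*(13)^3 - 2*(13)^2 - 7*(13)^1 + 8 = (-142805) + (-6591) + (-338) + (-91) + (8) = -149817; answer -149817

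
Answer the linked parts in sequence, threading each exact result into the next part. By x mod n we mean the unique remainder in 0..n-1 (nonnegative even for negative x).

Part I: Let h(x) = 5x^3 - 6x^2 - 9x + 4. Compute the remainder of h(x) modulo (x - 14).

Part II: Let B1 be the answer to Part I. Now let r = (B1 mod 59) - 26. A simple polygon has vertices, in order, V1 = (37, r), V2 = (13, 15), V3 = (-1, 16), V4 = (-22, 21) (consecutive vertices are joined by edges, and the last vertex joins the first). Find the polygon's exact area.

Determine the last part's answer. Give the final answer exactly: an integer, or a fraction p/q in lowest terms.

Part I: remainder = value at the root: 5*(14)^3 - 6*(14)^2 - 9*(14)^1 + 4 = (13720) + (-1176) + (-126) + (4) = 12422; answer 12422
Part II: B1 = 12422; r = 6; cross terms: (37*15 - 13*6)=477, (13*16 - -1*15)=223, (-1*21 - -22*16)=331, (-22*6 - 37*21)=-909; twice the area = |122| = 122; area = 61; answer 61

61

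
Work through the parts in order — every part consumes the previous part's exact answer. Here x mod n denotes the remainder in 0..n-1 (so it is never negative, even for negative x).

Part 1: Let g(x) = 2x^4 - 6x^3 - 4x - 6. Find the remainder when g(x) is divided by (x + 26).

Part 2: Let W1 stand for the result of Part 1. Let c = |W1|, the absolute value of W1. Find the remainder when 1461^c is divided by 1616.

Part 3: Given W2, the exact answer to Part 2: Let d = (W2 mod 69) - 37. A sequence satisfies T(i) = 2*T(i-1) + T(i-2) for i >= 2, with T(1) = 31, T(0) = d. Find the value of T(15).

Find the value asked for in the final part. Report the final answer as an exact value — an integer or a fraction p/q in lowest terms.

5076391

Part 1: remainder = value at the root: 2*(-26)^4 - 6*(-26)^3 - 4*(-26)^1 - 6 = (913952) + (105456) + (104) + (-6) = 1019506; answer 1019506
Part 2: W1 = 1019506; c = 1019506; squarings mod 1616: 1461^1=1461, 1461^2=1401, 1461^4=977, 1461^8=1089, 1461^16=1393, 1461^32=1249, 1461^64=561, 1461^128=1217, 1461^256=833, 1461^512=625, 1461^1024=1169, 1461^2048=1041, 1461^4096=961, 1461^8192=785, 1461^16384=529, 1461^32768=273, 1461^65536=193, 1461^131072=81, 1461^262144=97, 1461^524288=1329; 1461^1019506 = 1461^2 * 1461^16 * 1461^32 * 1461^64 * 1461^512 * 1461^1024 * 1461^2048 * 1461^32768 * 1461^65536 * 1461^131072 * 1461^262144 * 1461^524288 = 25 (mod 1616); answer 25
Part 3: W2 = 25; d = -12; T(2) = 2*(31) + 1*(-12) = 50; iterating: T(2)=50, T(3)=131, T(4)=312, T(5)=755, T(6)=1822, T(7)=4399, T(8)=10620, T(9)=25639, T(10)=61898, T(11)=149435, T(12)=360768, T(13)=870971, T(14)=2102710, T(15)=5076391; answer 5076391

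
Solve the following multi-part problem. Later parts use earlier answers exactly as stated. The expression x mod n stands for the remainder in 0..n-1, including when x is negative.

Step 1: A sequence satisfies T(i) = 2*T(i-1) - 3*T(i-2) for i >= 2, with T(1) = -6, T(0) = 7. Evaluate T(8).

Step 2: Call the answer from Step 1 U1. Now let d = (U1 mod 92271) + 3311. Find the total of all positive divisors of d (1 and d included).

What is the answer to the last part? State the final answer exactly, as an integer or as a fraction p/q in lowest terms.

96348

Step 1: T(2) = 2*(-6) - 3*(7) = -33; iterating: T(2)=-33, T(3)=-48, T(4)=3, T(5)=150, T(6)=291, T(7)=132, T(8)=-609; answer -609
Step 2: U1 = -609; d = 94973; 94973 = 73 * 1301; sigma = (1 + 73) * (1 + 1301) = 74 * 1302 = 96348; answer 96348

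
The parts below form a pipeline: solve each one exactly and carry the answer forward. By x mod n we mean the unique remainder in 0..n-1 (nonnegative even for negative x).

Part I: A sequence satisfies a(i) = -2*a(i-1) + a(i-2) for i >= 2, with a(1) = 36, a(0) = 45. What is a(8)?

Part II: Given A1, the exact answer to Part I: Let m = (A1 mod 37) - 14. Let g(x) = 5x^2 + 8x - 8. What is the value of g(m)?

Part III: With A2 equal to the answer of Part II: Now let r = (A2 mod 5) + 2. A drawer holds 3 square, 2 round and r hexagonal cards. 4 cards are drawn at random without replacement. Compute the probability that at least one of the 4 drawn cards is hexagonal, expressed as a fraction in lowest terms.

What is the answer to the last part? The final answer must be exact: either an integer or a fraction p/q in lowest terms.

41/42

Part I: a(2) = -2*(36) + 1*(45) = -27; iterating: a(2)=-27, a(3)=90, a(4)=-207, a(5)=504, a(6)=-1215, a(7)=2934, a(8)=-7083; answer -7083
Part II: A1 = -7083; m = 7; 5*(7)^2 + 8*(7)^1 - 8 = (245) + (56) + (-8) = 293; answer 293
Part III: A2 = 293; r = 5; total draws C(10,4) = 210; complement C(5,4) = 5; favorable 210 - 5 = 205; P = 41/42; answer 41/42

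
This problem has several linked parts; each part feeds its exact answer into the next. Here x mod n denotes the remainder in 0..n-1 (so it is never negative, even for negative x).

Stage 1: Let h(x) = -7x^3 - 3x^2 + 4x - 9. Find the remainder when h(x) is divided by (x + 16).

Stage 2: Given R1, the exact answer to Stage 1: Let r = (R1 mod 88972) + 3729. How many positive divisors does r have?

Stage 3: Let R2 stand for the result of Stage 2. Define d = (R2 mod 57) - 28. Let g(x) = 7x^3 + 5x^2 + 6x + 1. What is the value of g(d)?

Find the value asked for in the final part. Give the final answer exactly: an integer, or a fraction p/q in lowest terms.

553

Stage 1: remainder = value at the root: -7*(-16)^3 - 3*(-16)^2 + 4*(-16)^1 - 9 = (28672) + (-768) + (-64) + (-9) = 27831; answer 27831
Stage 2: R1 = 27831; r = 31560; 31560 = 2^3 * 3 * 5 * 263; number of divisors = (3+1) * (1+1) * (1+1) * (1+1) = 32; answer 32
Stage 3: R2 = 32; d = 4; 7*(4)^3 + 5*(4)^2 + 6*(4)^1 + 1 = (448) + (80) + (24) + (1) = 553; answer 553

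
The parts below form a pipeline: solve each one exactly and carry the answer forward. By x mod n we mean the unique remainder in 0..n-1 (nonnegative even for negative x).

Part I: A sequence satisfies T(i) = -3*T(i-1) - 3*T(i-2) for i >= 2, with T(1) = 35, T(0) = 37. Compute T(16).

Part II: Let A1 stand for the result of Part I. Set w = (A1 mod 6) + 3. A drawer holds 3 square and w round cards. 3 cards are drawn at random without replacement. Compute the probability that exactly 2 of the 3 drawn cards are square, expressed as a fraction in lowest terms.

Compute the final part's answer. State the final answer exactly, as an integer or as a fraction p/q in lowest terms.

Part I: T(2) = -3*(35) - 3*(37) = -216; iterating: T(2)=-216, T(3)=543, T(4)=-981, T(5)=1314, T(6)=-999, T(7)=-945, T(8)=5832, T(9)=-14661, T(10)=26487, T(11)=-35478, T(12)=26973, T(13)=25515, T(14)=-157464, T(15)=395847, T(16)=-715149; answer -715149
Part II: A1 = -715149; w = 6; total draws C(9,3) = 84; favorable C(3,2)*C(6,1) = 18; P = 3/14; answer 3/14

3/14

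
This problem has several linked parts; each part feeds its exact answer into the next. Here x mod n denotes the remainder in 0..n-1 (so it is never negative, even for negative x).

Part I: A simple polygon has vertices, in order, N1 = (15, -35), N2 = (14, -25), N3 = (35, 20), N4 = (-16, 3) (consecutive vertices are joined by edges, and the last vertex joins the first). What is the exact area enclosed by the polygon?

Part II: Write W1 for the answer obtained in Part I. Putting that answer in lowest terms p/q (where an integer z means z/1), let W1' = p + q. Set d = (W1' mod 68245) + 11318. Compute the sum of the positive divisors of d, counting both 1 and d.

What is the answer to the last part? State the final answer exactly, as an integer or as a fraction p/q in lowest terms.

Part I: cross terms: (15*-25 - 14*-35)=115, (14*20 - 35*-25)=1155, (35*3 - -16*20)=425, (-16*-35 - 15*3)=515; twice the area = |2210| = 2210; area = 1105; answer 1105
Part II: W1 = 1105; threaded value p + q = 1106; d = 12424; 12424 = 2^3 * 1553; sigma = (1 + 2 + 4 + 8) * (1 + 1553) = 15 * 1554 = 23310; answer 23310

23310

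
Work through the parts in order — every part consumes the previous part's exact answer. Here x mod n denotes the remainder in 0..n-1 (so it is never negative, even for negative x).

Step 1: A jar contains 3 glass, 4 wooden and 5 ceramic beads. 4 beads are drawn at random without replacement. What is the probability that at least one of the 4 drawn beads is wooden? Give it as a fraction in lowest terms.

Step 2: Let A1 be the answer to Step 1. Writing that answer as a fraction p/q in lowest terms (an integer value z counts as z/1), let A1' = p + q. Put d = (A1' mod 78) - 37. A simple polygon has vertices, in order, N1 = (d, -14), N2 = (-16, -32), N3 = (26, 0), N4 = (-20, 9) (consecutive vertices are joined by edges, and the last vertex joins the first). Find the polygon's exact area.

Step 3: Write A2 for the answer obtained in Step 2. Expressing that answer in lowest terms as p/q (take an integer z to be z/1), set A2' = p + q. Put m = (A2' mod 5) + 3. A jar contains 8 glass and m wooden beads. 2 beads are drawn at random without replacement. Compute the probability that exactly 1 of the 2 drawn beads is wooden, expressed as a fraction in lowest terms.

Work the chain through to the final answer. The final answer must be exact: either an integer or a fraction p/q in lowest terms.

Step 1: total draws C(12,4) = 495; complement C(8,4) = 70; favorable 495 - 70 = 425; P = 85/99; answer 85/99
Step 2: A1 = 85/99; threaded value p + q = 184; d = -9; cross terms: (-9*-32 - -16*-14)=64, (-16*0 - 26*-32)=832, (26*9 - -20*0)=234, (-20*-14 - -9*9)=361; twice the area = |1491| = 1491; area = 1491/2; answer 1491/2
Step 3: A2 = 1491/2; threaded value p + q = 1493; m = 6; total draws C(14,2) = 91; favorable C(6,1)*C(8,1) = 48; P = 48/91; answer 48/91

48/91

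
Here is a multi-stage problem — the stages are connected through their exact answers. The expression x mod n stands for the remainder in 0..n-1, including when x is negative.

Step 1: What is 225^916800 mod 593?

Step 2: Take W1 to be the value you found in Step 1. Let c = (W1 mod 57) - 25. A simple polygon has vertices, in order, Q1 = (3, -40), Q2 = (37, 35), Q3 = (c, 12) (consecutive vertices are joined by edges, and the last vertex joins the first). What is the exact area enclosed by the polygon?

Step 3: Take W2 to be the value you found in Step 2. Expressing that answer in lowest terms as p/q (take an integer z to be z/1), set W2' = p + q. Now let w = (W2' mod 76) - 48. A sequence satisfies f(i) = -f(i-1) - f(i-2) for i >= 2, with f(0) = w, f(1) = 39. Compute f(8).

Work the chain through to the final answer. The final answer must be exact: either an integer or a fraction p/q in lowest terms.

Step 1: squarings mod 593: 225^1=225, 225^2=220, 225^4=367, 225^8=78, 225^16=154, 225^32=589, 225^64=16, 225^128=256, 225^256=306, 225^512=535, 225^1024=399, 225^2048=277, 225^4096=232, 225^8192=454, 225^16384=345, 225^32768=425, 225^65536=353, 225^131072=79, 225^262144=311, 225^524288=62; 225^916800 = 225^64 * 225^256 * 225^1024 * 225^2048 * 225^4096 * 225^8192 * 225^16384 * 225^32768 * 225^65536 * 225^262144 * 225^524288 = 60 (mod 593); answer 60
Step 2: W1 = 60; c = -22; cross terms: (3*35 - 37*-40)=1585, (37*12 - -22*35)=1214, (-22*-40 - 3*12)=844; twice the area = |3643| = 3643; area = 3643/2; answer 3643/2
Step 3: W2 = 3643/2; threaded value p + q = 3645; w = 25; f(2) = -1*(39) - 1*(25) = -64; iterating: f(2)=-64, f(3)=25, f(4)=39, f(5)=-64, f(6)=25, f(7)=39, f(8)=-64; answer -64

-64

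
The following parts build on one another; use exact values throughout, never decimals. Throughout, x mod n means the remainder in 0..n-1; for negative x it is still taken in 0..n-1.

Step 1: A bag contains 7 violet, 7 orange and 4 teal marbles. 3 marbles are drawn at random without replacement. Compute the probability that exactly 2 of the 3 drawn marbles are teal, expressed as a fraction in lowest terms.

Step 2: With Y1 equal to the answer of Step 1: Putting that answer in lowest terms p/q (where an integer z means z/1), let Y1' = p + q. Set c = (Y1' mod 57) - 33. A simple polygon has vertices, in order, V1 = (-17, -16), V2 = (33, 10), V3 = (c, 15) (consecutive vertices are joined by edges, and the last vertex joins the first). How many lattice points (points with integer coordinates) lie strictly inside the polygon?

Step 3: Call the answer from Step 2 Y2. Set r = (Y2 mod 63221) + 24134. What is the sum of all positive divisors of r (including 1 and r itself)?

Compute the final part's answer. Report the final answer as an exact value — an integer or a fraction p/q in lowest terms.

Step 1: total draws C(18,3) = 816; favorable C(4,2)*C(14,1) = 84; P = 7/68; answer 7/68
Step 2: Y1 = 7/68; threaded value p + q = 75; c = -15; cross terms: (-17*10 - 33*-16)=358, (33*15 - -15*10)=645, (-15*-16 - -17*15)=495; twice the area = |1498| = 1498; area = 749; boundary points = 2 + 1 + 1 = 4; strictly interior points = area - boundary/2 + 1 = 748; answer 748
Step 3: Y2 = 748; r = 24882; 24882 = 2 * 3 * 11 * 13 * 29; sigma = (1 + 2) * (1 + 3) * (1 + 11) * (1 + 13) * (1 + 29) = 3 * 4 * 12 * 14 * 30 = 60480; answer 60480

60480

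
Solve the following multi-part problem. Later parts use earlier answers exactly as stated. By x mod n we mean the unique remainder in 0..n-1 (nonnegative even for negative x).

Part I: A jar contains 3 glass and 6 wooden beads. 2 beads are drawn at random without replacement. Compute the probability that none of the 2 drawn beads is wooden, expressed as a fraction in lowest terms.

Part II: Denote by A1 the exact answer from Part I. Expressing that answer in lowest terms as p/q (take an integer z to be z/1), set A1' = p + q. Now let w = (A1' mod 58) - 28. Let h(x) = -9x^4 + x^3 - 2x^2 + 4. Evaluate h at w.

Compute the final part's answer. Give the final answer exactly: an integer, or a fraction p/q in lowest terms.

-459446

Part I: total draws C(9,2) = 36; favorable C(3,2) = 3; P = 1/12; answer 1/12
Part II: A1 = 1/12; threaded value p + q = 13; w = -15; -9*(-15)^4 + 1*(-15)^3 - 2*(-15)^2 + 4 = (-455625) + (-3375) + (-450) + (4) = -459446; answer -459446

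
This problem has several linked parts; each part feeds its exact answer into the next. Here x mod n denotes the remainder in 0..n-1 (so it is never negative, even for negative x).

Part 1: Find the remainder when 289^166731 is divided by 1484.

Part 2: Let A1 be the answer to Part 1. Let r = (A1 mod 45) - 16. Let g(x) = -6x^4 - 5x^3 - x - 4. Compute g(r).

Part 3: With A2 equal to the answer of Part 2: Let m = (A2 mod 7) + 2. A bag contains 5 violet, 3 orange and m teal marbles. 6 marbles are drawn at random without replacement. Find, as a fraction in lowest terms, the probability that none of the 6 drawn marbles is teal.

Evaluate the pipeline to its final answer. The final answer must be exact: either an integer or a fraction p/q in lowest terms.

Part 1: squarings mod 1484: 289^1=289, 289^2=417, 289^4=261, 289^8=1341, 289^16=1157, 289^32=81, 289^64=625, 289^128=333, 289^256=1073, 289^512=1229, 289^1024=1213, 289^2048=725, 289^4096=289, 289^8192=417, 289^16384=261, 289^32768=1341, 289^65536=1157, 289^131072=81; 289^166731 = 289^1 * 289^2 * 289^8 * 289^64 * 289^256 * 289^512 * 289^2048 * 289^32768 * 289^131072 = 505 (mod 1484); answer 505
Part 2: A1 = 505; r = -6; -6*(-6)^4 - 5*(-6)^3 - 1*(-6)^1 - 4 = (-7776) + (1080) + (6) + (-4) = -6694; answer -6694
Part 3: A2 = -6694; m = 7; total draws C(15,6) = 5005; favorable C(8,6) = 28; P = 4/715; answer 4/715

4/715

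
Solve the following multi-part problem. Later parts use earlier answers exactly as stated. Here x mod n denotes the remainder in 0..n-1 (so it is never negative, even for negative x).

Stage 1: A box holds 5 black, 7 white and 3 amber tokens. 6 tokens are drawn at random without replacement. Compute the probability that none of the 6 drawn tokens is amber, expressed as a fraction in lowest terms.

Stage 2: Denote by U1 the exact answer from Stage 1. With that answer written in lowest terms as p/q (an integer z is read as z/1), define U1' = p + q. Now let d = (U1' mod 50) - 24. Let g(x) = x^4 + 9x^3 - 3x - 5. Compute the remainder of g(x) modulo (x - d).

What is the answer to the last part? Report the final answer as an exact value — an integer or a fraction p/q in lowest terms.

310

Stage 1: total draws C(15,6) = 5005; favorable C(12,6) = 924; P = 12/65; answer 12/65
Stage 2: U1 = 12/65; threaded value p + q = 77; d = 3; remainder = value at the root: 1*(3)^4 + 9*(3)^3 - 3*(3)^1 - 5 = (81) + (243) + (-9) + (-5) = 310; answer 310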